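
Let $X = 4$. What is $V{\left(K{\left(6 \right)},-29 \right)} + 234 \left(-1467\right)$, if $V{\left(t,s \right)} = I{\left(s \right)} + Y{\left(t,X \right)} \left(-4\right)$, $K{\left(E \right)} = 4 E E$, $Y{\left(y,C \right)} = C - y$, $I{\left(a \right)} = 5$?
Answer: $-342713$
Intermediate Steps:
$K{\left(E \right)} = 4 E^{2}$
$V{\left(t,s \right)} = -11 + 4 t$ ($V{\left(t,s \right)} = 5 + \left(4 - t\right) \left(-4\right) = 5 + \left(-16 + 4 t\right) = -11 + 4 t$)
$V{\left(K{\left(6 \right)},-29 \right)} + 234 \left(-1467\right) = \left(-11 + 4 \cdot 4 \cdot 6^{2}\right) + 234 \left(-1467\right) = \left(-11 + 4 \cdot 4 \cdot 36\right) - 343278 = \left(-11 + 4 \cdot 144\right) - 343278 = \left(-11 + 576\right) - 343278 = 565 - 343278 = -342713$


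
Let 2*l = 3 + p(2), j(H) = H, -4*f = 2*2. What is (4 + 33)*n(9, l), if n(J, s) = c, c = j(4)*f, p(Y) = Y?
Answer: -148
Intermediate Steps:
f = -1 (f = -2/2 = -¼*4 = -1)
l = 5/2 (l = (3 + 2)/2 = (½)*5 = 5/2 ≈ 2.5000)
c = -4 (c = 4*(-1) = -4)
n(J, s) = -4
(4 + 33)*n(9, l) = (4 + 33)*(-4) = 37*(-4) = -148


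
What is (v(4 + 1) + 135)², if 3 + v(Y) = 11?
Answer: 20449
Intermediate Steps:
v(Y) = 8 (v(Y) = -3 + 11 = 8)
(v(4 + 1) + 135)² = (8 + 135)² = 143² = 20449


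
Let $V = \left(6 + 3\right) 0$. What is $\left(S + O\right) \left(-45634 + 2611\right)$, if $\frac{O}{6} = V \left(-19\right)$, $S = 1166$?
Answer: $-50164818$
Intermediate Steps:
$V = 0$ ($V = 9 \cdot 0 = 0$)
$O = 0$ ($O = 6 \cdot 0 \left(-19\right) = 6 \cdot 0 = 0$)
$\left(S + O\right) \left(-45634 + 2611\right) = \left(1166 + 0\right) \left(-45634 + 2611\right) = 1166 \left(-43023\right) = -50164818$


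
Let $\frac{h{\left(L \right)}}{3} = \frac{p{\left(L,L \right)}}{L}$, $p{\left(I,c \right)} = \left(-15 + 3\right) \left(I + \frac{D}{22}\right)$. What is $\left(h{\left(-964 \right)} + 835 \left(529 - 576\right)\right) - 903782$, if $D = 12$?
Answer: $- \frac{2500059959}{2651} \approx -9.4306 \cdot 10^{5}$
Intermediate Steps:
$p{\left(I,c \right)} = - \frac{72}{11} - 12 I$ ($p{\left(I,c \right)} = \left(-15 + 3\right) \left(I + \frac{12}{22}\right) = - 12 \left(I + 12 \cdot \frac{1}{22}\right) = - 12 \left(I + \frac{6}{11}\right) = - 12 \left(\frac{6}{11} + I\right) = - \frac{72}{11} - 12 I$)
$h{\left(L \right)} = \frac{3 \left(- \frac{72}{11} - 12 L\right)}{L}$ ($h{\left(L \right)} = 3 \frac{- \frac{72}{11} - 12 L}{L} = \frac{3 \left(- \frac{72}{11} - 12 L\right)}{L}$)
$\left(h{\left(-964 \right)} + 835 \left(529 - 576\right)\right) - 903782 = \left(\left(-36 - \frac{216}{11 \left(-964\right)}\right) + 835 \left(529 - 576\right)\right) - 903782 = \left(\left(-36 - - \frac{54}{2651}\right) + 835 \left(-47\right)\right) - 903782 = \left(\left(-36 + \frac{54}{2651}\right) - 39245\right) - 903782 = \left(- \frac{95382}{2651} - 39245\right) - 903782 = - \frac{104133877}{2651} - 903782 = - \frac{2500059959}{2651}$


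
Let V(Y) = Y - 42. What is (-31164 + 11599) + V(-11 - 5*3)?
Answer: -19633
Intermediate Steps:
V(Y) = -42 + Y
(-31164 + 11599) + V(-11 - 5*3) = (-31164 + 11599) + (-42 + (-11 - 5*3)) = -19565 + (-42 + (-11 - 15)) = -19565 + (-42 - 26) = -19565 - 68 = -19633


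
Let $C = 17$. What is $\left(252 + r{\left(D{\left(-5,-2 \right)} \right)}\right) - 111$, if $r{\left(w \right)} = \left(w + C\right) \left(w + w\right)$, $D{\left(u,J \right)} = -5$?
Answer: $21$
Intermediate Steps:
$r{\left(w \right)} = 2 w \left(17 + w\right)$ ($r{\left(w \right)} = \left(w + 17\right) \left(w + w\right) = \left(17 + w\right) 2 w = 2 w \left(17 + w\right)$)
$\left(252 + r{\left(D{\left(-5,-2 \right)} \right)}\right) - 111 = \left(252 + 2 \left(-5\right) \left(17 - 5\right)\right) - 111 = \left(252 + 2 \left(-5\right) 12\right) - 111 = \left(252 - 120\right) - 111 = 132 - 111 = 21$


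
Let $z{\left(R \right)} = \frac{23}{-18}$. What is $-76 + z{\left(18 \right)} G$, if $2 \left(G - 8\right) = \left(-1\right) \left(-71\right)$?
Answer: $- \frac{1579}{12} \approx -131.58$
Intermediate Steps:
$z{\left(R \right)} = - \frac{23}{18}$ ($z{\left(R \right)} = 23 \left(- \frac{1}{18}\right) = - \frac{23}{18}$)
$G = \frac{87}{2}$ ($G = 8 + \frac{\left(-1\right) \left(-71\right)}{2} = 8 + \frac{1}{2} \cdot 71 = 8 + \frac{71}{2} = \frac{87}{2} \approx 43.5$)
$-76 + z{\left(18 \right)} G = -76 - \frac{667}{12} = - \frac{1579}{12}$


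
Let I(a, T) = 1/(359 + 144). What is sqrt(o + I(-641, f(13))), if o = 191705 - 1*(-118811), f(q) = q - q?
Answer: sqrt(78563343147)/503 ≈ 557.24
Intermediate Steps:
f(q) = 0
o = 310516 (o = 191705 + 118811 = 310516)
I(a, T) = 1/503
sqrt(o + I(-641, f(13))) = sqrt(310516 + 1/503) = sqrt(156189549/503) = sqrt(78563343147)/503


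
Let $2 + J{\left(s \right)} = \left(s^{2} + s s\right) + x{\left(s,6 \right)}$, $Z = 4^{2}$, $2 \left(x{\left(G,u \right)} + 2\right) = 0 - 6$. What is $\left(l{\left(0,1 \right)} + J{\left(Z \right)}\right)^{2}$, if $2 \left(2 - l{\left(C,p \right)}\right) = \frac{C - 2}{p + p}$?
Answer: $\frac{1030225}{4} \approx 2.5756 \cdot 10^{5}$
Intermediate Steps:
$x{\left(G,u \right)} = -5$ ($x{\left(G,u \right)} = -2 + \frac{0 - 6}{2} = -2 + \frac{1}{2} \left(-6\right) = -2 - 3 = -5$)
$l{\left(C,p \right)} = 2 - \frac{-2 + C}{4 p}$ ($l{\left(C,p \right)} = 2 - \frac{\left(C - 2\right) \frac{1}{p + p}}{2} = 2 - \frac{\left(-2 + C\right) \frac{1}{2 p}}{2} = 2 - \frac{\frac{1}{2} \frac{1}{p} \left(-2 + C\right)}{2} = 2 - \frac{-2 + C}{4 p}$)
$Z = 16$
$J{\left(s \right)} = -7 + 2 s^{2}$ ($J{\left(s \right)} = -2 - \left(5 - s^{2} - s s\right) = -2 + \left(\left(s^{2} + s^{2}\right) - 5\right) = -2 + \left(2 s^{2} - 5\right) = -2 + \left(-5 + 2 s^{2}\right) = -7 + 2 s^{2}$)
$\left(l{\left(0,1 \right)} + J{\left(Z \right)}\right)^{2} = \left(\frac{2 - 0 + 8 \cdot 1}{4 \cdot 1} - \left(7 - 2 \cdot 16^{2}\right)\right)^{2} = \left(\frac{1}{4} \cdot 1 \left(2 + 0 + 8\right) + \left(-7 + 2 \cdot 256\right)\right)^{2} = \left(\frac{1}{4} \cdot 1 \cdot 10 + \left(-7 + 512\right)\right)^{2} = \left(\frac{5}{2} + 505\right)^{2} = \left(\frac{1015}{2}\right)^{2} = \frac{1030225}{4}$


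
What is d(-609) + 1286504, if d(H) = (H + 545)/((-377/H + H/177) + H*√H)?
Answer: 446072701978091229416/346732464087025 - 59832876096*I*√609/346732464087025 ≈ 1.2865e+6 - 0.0042585*I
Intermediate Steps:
d(H) = (545 + H)/(H^(3/2) - 377/H + H/177) (d(H) = (545 + H)/((-377/H + H*(1/177)) + H^(3/2)) = (545 + H)/((-377/H + H/177) + H^(3/2)) = (545 + H)/(H^(3/2) - 377/H + H/177))
d(-609) + 1286504 = 177*(-609)*(545 - 609)/(-66729 + (-609)² + 177*(-609)^(5/2)) + 1286504 = 177*(-609)*(-64)/(-66729 + 370881 + 177*(370881*I*√609)) + 1286504 = 177*(-609)*(-64)/(-66729 + 370881 + 65645937*I*√609) + 1286504 = 177*(-609)*(-64)/(304152 + 65645937*I*√609) + 1286504 = 6898752/(304152 + 65645937*I*√609) + 1286504 = 1286504 + 6898752/(304152 + 65645937*I*√609)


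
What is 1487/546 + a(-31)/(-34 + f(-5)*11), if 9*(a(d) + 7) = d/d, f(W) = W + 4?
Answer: 212029/73710 ≈ 2.8765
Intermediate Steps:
f(W) = 4 + W
a(d) = -62/9 (a(d) = -7 + (d/d)/9 = -7 + (1/9)*1 = -7 + 1/9 = -62/9)
1487/546 + a(-31)/(-34 + f(-5)*11) = 1487/546 - 62/(9*(-34 + (4 - 5)*11)) = 1487*(1/546) - 62/(9*(-34 - 1*11)) = 1487/546 - 62/(9*(-34 - 11)) = 1487/546 - 62/9/(-45) = 1487/546 - 62/9*(-1/45) = 1487/546 + 62/405 = 212029/73710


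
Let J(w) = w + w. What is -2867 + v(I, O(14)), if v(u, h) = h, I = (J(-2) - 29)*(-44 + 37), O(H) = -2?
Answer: -2869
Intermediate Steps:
J(w) = 2*w
I = 231 (I = (2*(-2) - 29)*(-44 + 37) = (-4 - 29)*(-7) = -33*(-7) = 231)
-2867 + v(I, O(14)) = -2867 - 2 = -2869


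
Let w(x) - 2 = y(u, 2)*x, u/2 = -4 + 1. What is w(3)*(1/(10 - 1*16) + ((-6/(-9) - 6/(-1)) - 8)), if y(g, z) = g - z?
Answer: 33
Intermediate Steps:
u = -6 (u = 2*(-4 + 1) = 2*(-3) = -6)
w(x) = 2 - 8*x (w(x) = 2 + (-6 - 1*2)*x = 2 + (-6 - 2)*x = 2 - 8*x)
w(3)*(1/(10 - 1*16) + ((-6/(-9) - 6/(-1)) - 8)) = (2 - 8*3)*(1/(10 - 1*16) + ((-6/(-9) - 6/(-1)) - 8)) = (2 - 24)*(1/(10 - 16) + ((-6*(-⅑) - 6*(-1)) - 8)) = -22*(1/(-6) + ((⅔ + 6) - 8)) = -22*(-⅙ + (20/3 - 8)) = -22*(-⅙ - 4/3) = -22*(-3/2) = 33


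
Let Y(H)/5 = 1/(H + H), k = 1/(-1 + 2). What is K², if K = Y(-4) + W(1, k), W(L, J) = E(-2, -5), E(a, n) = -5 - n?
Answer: 25/64 ≈ 0.39063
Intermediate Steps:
k = 1 (k = 1/1 = 1)
W(L, J) = 0 (W(L, J) = -5 - 1*(-5) = -5 + 5 = 0)
Y(H) = 5/(2*H) (Y(H) = 5/(H + H) = 5/((2*H)) = 5*(1/(2*H)) = 5/(2*H))
K = -5/8 (K = (5/2)/(-4) + 0 = (5/2)*(-¼) + 0 = -5/8 + 0 = -5/8 ≈ -0.62500)
K² = (-5/8)² = 25/64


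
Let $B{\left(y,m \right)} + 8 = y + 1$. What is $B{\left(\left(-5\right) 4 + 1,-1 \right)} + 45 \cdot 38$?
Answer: $1684$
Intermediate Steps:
$B{\left(y,m \right)} = -7 + y$ ($B{\left(y,m \right)} = -8 + \left(y + 1\right) = -8 + \left(1 + y\right) = -7 + y$)
$B{\left(\left(-5\right) 4 + 1,-1 \right)} + 45 \cdot 38 = \left(-7 + \left(\left(-5\right) 4 + 1\right)\right) + 45 \cdot 38 = \left(-7 + \left(-20 + 1\right)\right) + 1710 = \left(-7 - 19\right) + 1710 = -26 + 1710 = 1684$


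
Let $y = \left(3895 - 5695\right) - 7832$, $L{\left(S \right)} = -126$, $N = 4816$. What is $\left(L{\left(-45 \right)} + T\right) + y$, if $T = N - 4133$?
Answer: $-9075$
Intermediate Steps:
$T = 683$ ($T = 4816 - 4133 = 683$)
$y = -9632$ ($y = -1800 - 7832 = -9632$)
$\left(L{\left(-45 \right)} + T\right) + y = \left(-126 + 683\right) - 9632 = 557 - 9632 = -9075$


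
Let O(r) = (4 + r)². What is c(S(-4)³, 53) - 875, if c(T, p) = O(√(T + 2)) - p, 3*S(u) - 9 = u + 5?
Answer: -23570/27 + 8*√3162/9 ≈ -822.98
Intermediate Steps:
S(u) = 14/3 + u/3 (S(u) = 3 + (u + 5)/3 = 3 + (5 + u)/3 = 3 + (5/3 + u/3) = 14/3 + u/3)
c(T, p) = (4 + √(2 + T))² - p (c(T, p) = (4 + √(T + 2))² - p = (4 + √(2 + T))² - p)
c(S(-4)³, 53) - 875 = ((4 + √(2 + (14/3 + (⅓)*(-4))³))² - 1*53) - 875 = ((4 + √(2 + (14/3 - 4/3)³))² - 53) - 875 = ((4 + √(2 + (10/3)³))² - 53) - 875 = ((4 + √(2 + 1000/27))² - 53) - 875 = ((4 + √(1054/27))² - 53) - 875 = ((4 + √3162/9)² - 53) - 875 = (-53 + (4 + √3162/9)²) - 875 = -928 + (4 + √3162/9)²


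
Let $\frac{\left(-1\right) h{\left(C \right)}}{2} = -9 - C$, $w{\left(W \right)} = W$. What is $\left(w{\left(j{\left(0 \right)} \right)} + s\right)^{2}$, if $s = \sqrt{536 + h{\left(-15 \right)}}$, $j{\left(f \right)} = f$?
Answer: $524$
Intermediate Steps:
$h{\left(C \right)} = 18 + 2 C$ ($h{\left(C \right)} = - 2 \left(-9 - C\right) = 18 + 2 C$)
$s = 2 \sqrt{131}$ ($s = \sqrt{536 + \left(18 + 2 \left(-15\right)\right)} = \sqrt{536 + \left(18 - 30\right)} = \sqrt{536 - 12} = \sqrt{524} = 2 \sqrt{131} \approx 22.891$)
$\left(w{\left(j{\left(0 \right)} \right)} + s\right)^{2} = \left(0 + 2 \sqrt{131}\right)^{2} = \left(2 \sqrt{131}\right)^{2} = 524$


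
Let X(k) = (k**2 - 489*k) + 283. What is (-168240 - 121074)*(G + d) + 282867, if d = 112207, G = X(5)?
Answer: -31844509113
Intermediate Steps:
X(k) = 283 + k**2 - 489*k
G = -2137 (G = 283 + 5**2 - 489*5 = 283 + 25 - 2445 = -2137)
(-168240 - 121074)*(G + d) + 282867 = (-168240 - 121074)*(-2137 + 112207) + 282867 = -289314*110070 + 282867 = -31844791980 + 282867 = -31844509113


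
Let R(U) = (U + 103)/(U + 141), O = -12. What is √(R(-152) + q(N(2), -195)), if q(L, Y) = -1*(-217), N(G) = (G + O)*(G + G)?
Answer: 2*√6699/11 ≈ 14.881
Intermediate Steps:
N(G) = 2*G*(-12 + G) (N(G) = (G - 12)*(G + G) = (-12 + G)*(2*G) = 2*G*(-12 + G))
R(U) = (103 + U)/(141 + U)
q(L, Y) = 217
√(R(-152) + q(N(2), -195)) = √((103 - 152)/(141 - 152) + 217) = √(-49/(-11) + 217) = √(-1/11*(-49) + 217) = √(49/11 + 217) = √(2436/11) = 2*√6699/11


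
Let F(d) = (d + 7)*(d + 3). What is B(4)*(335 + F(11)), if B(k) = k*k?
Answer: 9392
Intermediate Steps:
F(d) = (3 + d)*(7 + d) (F(d) = (7 + d)*(3 + d) = (3 + d)*(7 + d))
B(k) = k**2
B(4)*(335 + F(11)) = 4**2*(335 + (21 + 11**2 + 10*11)) = 16*(335 + (21 + 121 + 110)) = 16*(335 + 252) = 16*587 = 9392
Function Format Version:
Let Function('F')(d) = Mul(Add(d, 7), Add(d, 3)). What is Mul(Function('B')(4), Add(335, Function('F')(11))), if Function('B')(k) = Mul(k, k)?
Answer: 9392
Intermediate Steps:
Function('F')(d) = Mul(Add(3, d), Add(7, d)) (Function('F')(d) = Mul(Add(7, d), Add(3, d)) = Mul(Add(3, d), Add(7, d)))
Function('B')(k) = Pow(k, 2)
Mul(Function('B')(4), Add(335, Function('F')(11))) = Mul(Pow(4, 2), Add(335, Add(21, Pow(11, 2), Mul(10, 11)))) = Mul(16, Add(335, Add(21, 121, 110))) = Mul(16, Add(335, 252)) = Mul(16, 587) = 9392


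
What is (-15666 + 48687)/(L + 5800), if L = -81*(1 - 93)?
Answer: 33021/13252 ≈ 2.4918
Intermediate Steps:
L = 7452 (L = -81*(-92) = 7452)
(-15666 + 48687)/(L + 5800) = (-15666 + 48687)/(7452 + 5800) = 33021/13252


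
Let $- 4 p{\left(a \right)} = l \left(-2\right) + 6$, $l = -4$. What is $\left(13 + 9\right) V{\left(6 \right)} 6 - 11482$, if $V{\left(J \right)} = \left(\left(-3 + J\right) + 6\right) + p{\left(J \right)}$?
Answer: $-10756$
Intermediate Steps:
$p{\left(a \right)} = - \frac{7}{2}$ ($p{\left(a \right)} = - \frac{\left(-4\right) \left(-2\right) + 6}{4} = - \frac{8 + 6}{4} = \left(- \frac{1}{4}\right) 14 = - \frac{7}{2}$)
$V{\left(J \right)} = - \frac{1}{2} + J$ ($V{\left(J \right)} = \left(\left(-3 + J\right) + 6\right) - \frac{7}{2} = \left(3 + J\right) - \frac{7}{2} = - \frac{1}{2} + J$)
$\left(13 + 9\right) V{\left(6 \right)} 6 - 11482 = \left(13 + 9\right) \left(- \frac{1}{2} + 6\right) 6 - 11482 = 22 \cdot \frac{11}{2} \cdot 6 - 11482 = 121 \cdot 6 - 11482 = 726 - 11482 = -10756$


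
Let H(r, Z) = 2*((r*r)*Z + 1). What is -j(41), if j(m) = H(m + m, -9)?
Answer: 121030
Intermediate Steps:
H(r, Z) = 2 + 2*Z*r² (H(r, Z) = 2*(r²*Z + 1) = 2*(Z*r² + 1) = 2*(1 + Z*r²) = 2 + 2*Z*r²)
j(m) = 2 - 72*m² (j(m) = 2 + 2*(-9)*(m + m)² = 2 + 2*(-9)*(2*m)² = 2 + 2*(-9)*(4*m²) = 2 - 72*m²)
-j(41) = -(2 - 72*41²) = -(2 - 72*1681) = -(2 - 121032) = -1*(-121030) = 121030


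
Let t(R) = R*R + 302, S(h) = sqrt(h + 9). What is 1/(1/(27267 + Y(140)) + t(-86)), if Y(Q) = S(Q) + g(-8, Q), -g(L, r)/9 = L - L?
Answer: 5723379426987/44058575038847293 + sqrt(149)/44058575038847293 ≈ 0.00012990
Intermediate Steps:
S(h) = sqrt(9 + h)
t(R) = 302 + R**2 (t(R) = R**2 + 302 = 302 + R**2)
g(L, r) = 0 (g(L, r) = -9*(L - L) = -9*0 = 0)
Y(Q) = sqrt(9 + Q) (Y(Q) = sqrt(9 + Q) + 0 = sqrt(9 + Q))
1/(1/(27267 + Y(140)) + t(-86)) = 1/(1/(27267 + sqrt(9 + 140)) + (302 + (-86)**2)) = 1/(1/(27267 + sqrt(149)) + (302 + 7396)) = 1/(1/(27267 + sqrt(149)) + 7698) = 1/(7698 + 1/(27267 + sqrt(149)))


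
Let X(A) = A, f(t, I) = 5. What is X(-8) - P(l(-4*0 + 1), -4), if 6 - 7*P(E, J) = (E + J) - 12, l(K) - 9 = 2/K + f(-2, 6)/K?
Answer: -62/7 ≈ -8.8571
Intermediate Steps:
l(K) = 9 + 7/K (l(K) = 9 + (2/K + 5/K) = 9 + 7/K)
P(E, J) = 18/7 - E/7 - J/7 (P(E, J) = 6/7 - ((E + J) - 12)/7 = 6/7 - (-12 + E + J)/7 = 6/7 + (12/7 - E/7 - J/7) = 18/7 - E/7 - J/7)
X(-8) - P(l(-4*0 + 1), -4) = -8 - (18/7 - (9 + 7/(-4*0 + 1))/7 - ⅐*(-4)) = -8 - (18/7 - (9 + 7/(0 + 1))/7 + 4/7) = -8 - (18/7 - (9 + 7/1)/7 + 4/7) = -8 - (18/7 - (9 + 7*1)/7 + 4/7) = -8 - (18/7 - (9 + 7)/7 + 4/7) = -8 - (18/7 - ⅐*16 + 4/7) = -8 - (18/7 - 16/7 + 4/7) = -8 - 1*6/7 = -8 - 6/7 = -62/7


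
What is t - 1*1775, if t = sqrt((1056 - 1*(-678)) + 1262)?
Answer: -1775 + 2*sqrt(749) ≈ -1720.3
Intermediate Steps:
t = 2*sqrt(749) (t = sqrt((1056 + 678) + 1262) = sqrt(1734 + 1262) = sqrt(2996) = 2*sqrt(749) ≈ 54.736)
t - 1*1775 = 2*sqrt(749) - 1*1775 = 2*sqrt(749) - 1775 = -1775 + 2*sqrt(749)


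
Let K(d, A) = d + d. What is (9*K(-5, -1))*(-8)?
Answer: 720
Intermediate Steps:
K(d, A) = 2*d
(9*K(-5, -1))*(-8) = (9*(2*(-5)))*(-8) = (9*(-10))*(-8) = -90*(-8) = 720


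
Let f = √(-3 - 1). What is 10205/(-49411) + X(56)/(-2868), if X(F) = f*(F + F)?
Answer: -10205/49411 - 56*I/717 ≈ -0.20653 - 0.078103*I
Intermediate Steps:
f = 2*I (f = √(-4) = 2*I ≈ 2.0*I)
X(F) = 4*I*F (X(F) = (2*I)*(F + F) = (2*I)*(2*F) = 4*I*F)
10205/(-49411) + X(56)/(-2868) = 10205/(-49411) + (4*I*56)/(-2868) = 10205*(-1/49411) + (224*I)*(-1/2868) = -10205/49411 - 56*I/717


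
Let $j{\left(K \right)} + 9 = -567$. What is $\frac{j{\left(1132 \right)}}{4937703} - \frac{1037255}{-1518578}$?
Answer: $\frac{1706927474779}{2499429048778} \approx 0.68293$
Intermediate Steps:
$j{\left(K \right)} = -576$ ($j{\left(K \right)} = -9 - 567 = -576$)
$\frac{j{\left(1132 \right)}}{4937703} - \frac{1037255}{-1518578} = - \frac{576}{4937703} - \frac{1037255}{-1518578} = \left(-576\right) \frac{1}{4937703} - - \frac{1037255}{1518578} = - \frac{192}{1645901} + \frac{1037255}{1518578} = \frac{1706927474779}{2499429048778}$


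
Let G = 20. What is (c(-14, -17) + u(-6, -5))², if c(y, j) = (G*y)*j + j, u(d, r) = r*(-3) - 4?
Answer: 22600516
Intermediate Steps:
u(d, r) = -4 - 3*r (u(d, r) = -3*r - 4 = -4 - 3*r)
c(y, j) = j + 20*j*y (c(y, j) = (20*y)*j + j = 20*j*y + j = j + 20*j*y)
(c(-14, -17) + u(-6, -5))² = (-17*(1 + 20*(-14)) + (-4 - 3*(-5)))² = (-17*(1 - 280) + (-4 + 15))² = (-17*(-279) + 11)² = (4743 + 11)² = 4754² = 22600516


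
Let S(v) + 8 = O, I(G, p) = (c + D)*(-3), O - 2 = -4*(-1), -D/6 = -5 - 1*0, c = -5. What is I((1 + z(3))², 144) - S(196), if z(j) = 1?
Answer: -73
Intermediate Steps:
D = 30 (D = -6*(-5 - 1*0) = -6*(-5 + 0) = -6*(-5) = 30)
O = 6 (O = 2 - 4*(-1) = 2 + 4 = 6)
I(G, p) = -75 (I(G, p) = (-5 + 30)*(-3) = 25*(-3) = -75)
S(v) = -2 (S(v) = -8 + 6 = -2)
I((1 + z(3))², 144) - S(196) = -75 - 1*(-2) = -75 + 2 = -73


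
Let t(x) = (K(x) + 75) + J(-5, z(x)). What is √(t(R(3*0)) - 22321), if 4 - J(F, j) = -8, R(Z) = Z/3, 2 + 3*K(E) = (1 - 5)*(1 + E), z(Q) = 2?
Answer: 2*I*√5559 ≈ 149.12*I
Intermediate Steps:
K(E) = -2 - 4*E/3 (K(E) = -⅔ + ((1 - 5)*(1 + E))/3 = -⅔ + (-4*(1 + E))/3 = -⅔ + (-4 - 4*E)/3 = -⅔ + (-4/3 - 4*E/3) = -2 - 4*E/3)
R(Z) = Z/3 (R(Z) = Z*(⅓) = Z/3)
J(F, j) = 12 (J(F, j) = 4 - 1*(-8) = 4 + 8 = 12)
t(x) = 85 - 4*x/3 (t(x) = ((-2 - 4*x/3) + 75) + 12 = (73 - 4*x/3) + 12 = 85 - 4*x/3)
√(t(R(3*0)) - 22321) = √((85 - 4*3*0/9) - 22321) = √((85 - 4*0/9) - 22321) = √((85 - 4/3*0) - 22321) = √((85 + 0) - 22321) = √(85 - 22321) = √(-22236) = 2*I*√5559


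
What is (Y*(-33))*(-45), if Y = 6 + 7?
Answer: 19305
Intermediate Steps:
Y = 13
(Y*(-33))*(-45) = (13*(-33))*(-45) = -429*(-45) = 19305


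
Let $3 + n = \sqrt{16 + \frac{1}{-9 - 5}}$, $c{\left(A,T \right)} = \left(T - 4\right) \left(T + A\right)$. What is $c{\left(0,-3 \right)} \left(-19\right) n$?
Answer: $1197 - \frac{57 \sqrt{3122}}{2} \approx -395.43$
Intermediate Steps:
$c{\left(A,T \right)} = \left(-4 + T\right) \left(A + T\right)$
$n = -3 + \frac{\sqrt{3122}}{14}$ ($n = -3 + \sqrt{16 + \frac{1}{-9 - 5}} = -3 + \sqrt{16 + \frac{1}{-14}} = -3 + \sqrt{16 - \frac{1}{14}} = -3 + \sqrt{\frac{223}{14}} = -3 + \frac{\sqrt{3122}}{14} \approx 0.99106$)
$c{\left(0,-3 \right)} \left(-19\right) n = \left(\left(-3\right)^{2} - 0 - -12 + 0 \left(-3\right)\right) \left(-19\right) \left(-3 + \frac{\sqrt{3122}}{14}\right) = \left(9 + 0 + 12 + 0\right) \left(-19\right) \left(-3 + \frac{\sqrt{3122}}{14}\right) = 21 \left(-19\right) \left(-3 + \frac{\sqrt{3122}}{14}\right) = - 399 \left(-3 + \frac{\sqrt{3122}}{14}\right) = 1197 - \frac{57 \sqrt{3122}}{2}$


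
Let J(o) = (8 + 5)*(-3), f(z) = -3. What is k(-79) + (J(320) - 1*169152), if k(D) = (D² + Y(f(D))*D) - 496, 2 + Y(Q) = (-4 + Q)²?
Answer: -167159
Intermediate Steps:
J(o) = -39 (J(o) = 13*(-3) = -39)
Y(Q) = -2 + (-4 + Q)²
k(D) = -496 + D² + 47*D (k(D) = (D² + (-2 + (-4 - 3)²)*D) - 496 = (D² + (-2 + (-7)²)*D) - 496 = (D² + (-2 + 49)*D) - 496 = (D² + 47*D) - 496 = -496 + D² + 47*D)
k(-79) + (J(320) - 1*169152) = (-496 + (-79)² + 47*(-79)) + (-39 - 1*169152) = (-496 + 6241 - 3713) + (-39 - 169152) = 2032 - 169191 = -167159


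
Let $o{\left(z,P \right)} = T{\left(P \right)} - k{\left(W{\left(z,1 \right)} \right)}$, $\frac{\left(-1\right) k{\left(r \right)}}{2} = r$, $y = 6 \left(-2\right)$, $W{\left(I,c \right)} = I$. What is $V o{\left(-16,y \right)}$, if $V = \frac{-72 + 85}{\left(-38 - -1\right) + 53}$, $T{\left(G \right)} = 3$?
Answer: $- \frac{377}{16} \approx -23.563$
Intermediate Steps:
$y = -12$
$k{\left(r \right)} = - 2 r$
$o{\left(z,P \right)} = 3 + 2 z$ ($o{\left(z,P \right)} = 3 - - 2 z = 3 + 2 z$)
$V = \frac{13}{16}$ ($V = \frac{13}{\left(-38 + 1\right) + 53} = \frac{13}{-37 + 53} = \frac{13}{16} \approx 0.8125$)
$V o{\left(-16,y \right)} = \frac{13 \left(3 + 2 \left(-16\right)\right)}{16} = \frac{13 \left(3 - 32\right)}{16} = \frac{13}{16} \left(-29\right) = - \frac{377}{16}$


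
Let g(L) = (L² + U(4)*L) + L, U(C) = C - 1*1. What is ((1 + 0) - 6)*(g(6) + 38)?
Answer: -490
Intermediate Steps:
U(C) = -1 + C (U(C) = C - 1 = -1 + C)
g(L) = L² + 4*L (g(L) = (L² + (-1 + 4)*L) + L = (L² + 3*L) + L = L² + 4*L)
((1 + 0) - 6)*(g(6) + 38) = ((1 + 0) - 6)*(6*(4 + 6) + 38) = (1 - 6)*(6*10 + 38) = -5*(60 + 38) = -5*98 = -490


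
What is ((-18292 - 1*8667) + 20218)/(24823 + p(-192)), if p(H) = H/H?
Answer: -63/232 ≈ -0.27155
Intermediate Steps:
p(H) = 1
((-18292 - 1*8667) + 20218)/(24823 + p(-192)) = ((-18292 - 1*8667) + 20218)/(24823 + 1) = ((-18292 - 8667) + 20218)/24824 = (-26959 + 20218)*(1/24824) = -6741*1/24824 = -63/232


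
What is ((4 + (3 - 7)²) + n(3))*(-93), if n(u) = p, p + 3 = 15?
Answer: -2976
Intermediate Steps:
p = 12 (p = -3 + 15 = 12)
n(u) = 12
((4 + (3 - 7)²) + n(3))*(-93) = ((4 + (3 - 7)²) + 12)*(-93) = ((4 + (-4)²) + 12)*(-93) = ((4 + 16) + 12)*(-93) = (20 + 12)*(-93) = 32*(-93) = -2976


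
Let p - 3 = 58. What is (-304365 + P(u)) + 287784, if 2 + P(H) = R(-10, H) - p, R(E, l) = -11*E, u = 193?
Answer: -16534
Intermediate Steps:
p = 61 (p = 3 + 58 = 61)
P(H) = 47 (P(H) = -2 + (-11*(-10) - 1*61) = -2 + (110 - 61) = -2 + 49 = 47)
(-304365 + P(u)) + 287784 = (-304365 + 47) + 287784 = -304318 + 287784 = -16534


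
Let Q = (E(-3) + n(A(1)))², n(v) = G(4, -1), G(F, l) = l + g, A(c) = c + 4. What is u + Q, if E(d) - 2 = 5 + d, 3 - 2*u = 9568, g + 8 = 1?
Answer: -9533/2 ≈ -4766.5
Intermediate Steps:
g = -7 (g = -8 + 1 = -7)
u = -9565/2 (u = 3/2 - ½*9568 = 3/2 - 4784 = -9565/2 ≈ -4782.5)
A(c) = 4 + c
E(d) = 7 + d (E(d) = 2 + (5 + d) = 7 + d)
G(F, l) = -7 + l (G(F, l) = l - 7 = -7 + l)
n(v) = -8 (n(v) = -7 - 1 = -8)
Q = 16 (Q = ((7 - 3) - 8)² = (4 - 8)² = (-4)² = 16)
u + Q = -9565/2 + 16 = -9533/2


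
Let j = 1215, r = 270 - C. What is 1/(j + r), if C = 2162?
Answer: -1/677 ≈ -0.0014771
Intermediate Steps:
r = -1892 (r = 270 - 1*2162 = 270 - 2162 = -1892)
1/(j + r) = 1/(1215 - 1892) = 1/(-677) = -1/677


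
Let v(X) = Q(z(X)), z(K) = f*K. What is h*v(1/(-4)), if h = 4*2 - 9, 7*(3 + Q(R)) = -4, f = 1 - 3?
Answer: 25/7 ≈ 3.5714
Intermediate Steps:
f = -2
z(K) = -2*K
Q(R) = -25/7 (Q(R) = -3 + (⅐)*(-4) = -3 - 4/7 = -25/7)
h = -1 (h = 8 - 9 = -1)
v(X) = -25/7
h*v(1/(-4)) = -1*(-25/7) = 25/7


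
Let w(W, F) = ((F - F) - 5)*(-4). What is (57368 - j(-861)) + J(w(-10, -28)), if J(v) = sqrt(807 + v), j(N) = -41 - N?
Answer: 56548 + sqrt(827) ≈ 56577.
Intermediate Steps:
w(W, F) = 20 (w(W, F) = (0 - 5)*(-4) = -5*(-4) = 20)
(57368 - j(-861)) + J(w(-10, -28)) = (57368 - (-41 - 1*(-861))) + sqrt(807 + 20) = (57368 - (-41 + 861)) + sqrt(827) = (57368 - 1*820) + sqrt(827) = (57368 - 820) + sqrt(827) = 56548 + sqrt(827)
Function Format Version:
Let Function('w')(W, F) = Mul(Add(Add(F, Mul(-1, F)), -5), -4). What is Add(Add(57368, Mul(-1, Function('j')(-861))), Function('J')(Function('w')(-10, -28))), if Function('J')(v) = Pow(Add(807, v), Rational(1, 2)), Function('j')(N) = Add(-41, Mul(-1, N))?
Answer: Add(56548, Pow(827, Rational(1, 2))) ≈ 56577.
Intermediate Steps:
Function('w')(W, F) = 20 (Function('w')(W, F) = Mul(Add(0, -5), -4) = Mul(-5, -4) = 20)
Add(Add(57368, Mul(-1, Function('j')(-861))), Function('J')(Function('w')(-10, -28))) = Add(Add(57368, Mul(-1, Add(-41, Mul(-1, -861)))), Pow(Add(807, 20), Rational(1, 2))) = Add(Add(57368, Mul(-1, Add(-41, 861))), Pow(827, Rational(1, 2))) = Add(Add(57368, Mul(-1, 820)), Pow(827, Rational(1, 2))) = Add(Add(57368, -820), Pow(827, Rational(1, 2))) = Add(56548, Pow(827, Rational(1, 2)))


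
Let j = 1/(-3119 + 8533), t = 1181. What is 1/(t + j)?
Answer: 5414/6393935 ≈ 0.00084674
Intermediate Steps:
j = 1/5414 ≈ 0.00018471
1/(t + j) = 1/(1181 + 1/5414) = 1/(6393935/5414) = 5414/6393935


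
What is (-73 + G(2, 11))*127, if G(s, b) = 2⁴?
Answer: -7239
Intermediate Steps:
G(s, b) = 16
(-73 + G(2, 11))*127 = (-73 + 16)*127 = -57*127 = -7239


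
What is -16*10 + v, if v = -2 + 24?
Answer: -138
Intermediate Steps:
v = 22
-16*10 + v = -16*10 + 22 = -160 + 22 = -138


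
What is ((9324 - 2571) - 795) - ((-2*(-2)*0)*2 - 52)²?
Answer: 3254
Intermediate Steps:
((9324 - 2571) - 795) - ((-2*(-2)*0)*2 - 52)² = (6753 - 795) - ((4*0)*2 - 52)² = 5958 - (0*2 - 52)² = 5958 - (0 - 52)² = 5958 - 1*(-52)² = 5958 - 1*2704 = 5958 - 2704 = 3254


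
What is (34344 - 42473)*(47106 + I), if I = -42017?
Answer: -41368481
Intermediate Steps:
(34344 - 42473)*(47106 + I) = (34344 - 42473)*(47106 - 42017) = -8129*5089 = -41368481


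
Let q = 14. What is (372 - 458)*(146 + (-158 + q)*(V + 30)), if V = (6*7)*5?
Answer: 2959604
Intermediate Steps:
V = 210 (V = 42*5 = 210)
(372 - 458)*(146 + (-158 + q)*(V + 30)) = (372 - 458)*(146 + (-158 + 14)*(210 + 30)) = -86*(146 - 144*240) = -86*(146 - 34560) = -86*(-34414) = 2959604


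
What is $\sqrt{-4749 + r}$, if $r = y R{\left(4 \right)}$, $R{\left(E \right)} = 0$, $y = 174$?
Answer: $i \sqrt{4749} \approx 68.913 i$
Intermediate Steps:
$r = 0$ ($r = 174 \cdot 0 = 0$)
$\sqrt{-4749 + r} = \sqrt{-4749 + 0} = \sqrt{-4749} = i \sqrt{4749}$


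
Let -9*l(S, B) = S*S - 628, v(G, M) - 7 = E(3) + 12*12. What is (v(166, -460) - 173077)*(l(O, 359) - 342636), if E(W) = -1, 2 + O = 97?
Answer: 59412356463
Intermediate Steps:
O = 95 (O = -2 + 97 = 95)
v(G, M) = 150 (v(G, M) = 7 + (-1 + 12*12) = 7 + (-1 + 144) = 7 + 143 = 150)
l(S, B) = 628/9 - S**2/9 (l(S, B) = -(S*S - 628)/9 = -(S**2 - 628)/9 = -(-628 + S**2)/9 = 628/9 - S**2/9)
(v(166, -460) - 173077)*(l(O, 359) - 342636) = (150 - 173077)*((628/9 - 1/9*95**2) - 342636) = -172927*((628/9 - 1/9*9025) - 342636) = -172927*((628/9 - 9025/9) - 342636) = -172927*(-933 - 342636) = -172927*(-343569) = 59412356463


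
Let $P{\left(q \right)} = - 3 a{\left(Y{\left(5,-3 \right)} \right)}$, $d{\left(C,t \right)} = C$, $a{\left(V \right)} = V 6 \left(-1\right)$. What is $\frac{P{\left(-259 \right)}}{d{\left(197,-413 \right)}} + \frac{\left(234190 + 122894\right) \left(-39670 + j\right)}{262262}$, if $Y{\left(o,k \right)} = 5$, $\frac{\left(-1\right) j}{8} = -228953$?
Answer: $\frac{692615438046}{283877} \approx 2.4398 \cdot 10^{6}$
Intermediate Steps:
$j = 1831624$ ($j = \left(-8\right) \left(-228953\right) = 1831624$)
$a{\left(V \right)} = - 6 V$ ($a{\left(V \right)} = 6 V \left(-1\right) = - 6 V$)
$P{\left(q \right)} = 90$ ($P{\left(q \right)} = - 3 \left(\left(-6\right) 5\right) = \left(-3\right) \left(-30\right) = 90$)
$\frac{P{\left(-259 \right)}}{d{\left(197,-413 \right)}} + \frac{\left(234190 + 122894\right) \left(-39670 + j\right)}{262262} = \frac{90}{197} + \frac{\left(234190 + 122894\right) \left(-39670 + 1831624\right)}{262262} = 90 \cdot \frac{1}{197} + 357084 \cdot 1791954 \cdot \frac{1}{262262} = \frac{90}{197} + 639878102136 \cdot \frac{1}{262262} = \frac{90}{197} + \frac{3515813748}{1441} = \frac{692615438046}{283877}$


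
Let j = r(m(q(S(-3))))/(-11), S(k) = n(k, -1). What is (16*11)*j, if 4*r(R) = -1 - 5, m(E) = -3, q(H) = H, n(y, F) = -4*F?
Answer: 24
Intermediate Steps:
S(k) = 4 (S(k) = -4*(-1) = 4)
r(R) = -3/2 (r(R) = (-1 - 5)/4 = (1/4)*(-6) = -3/2)
j = 3/22 (j = -3/2/(-11) = -3/2*(-1/11) = 3/22 ≈ 0.13636)
(16*11)*j = (16*11)*(3/22) = 176*(3/22) = 24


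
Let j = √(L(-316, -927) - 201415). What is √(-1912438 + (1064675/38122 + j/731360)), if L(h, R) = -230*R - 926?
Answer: √(-9674369043065540688800 + 6916882910*√10869)/71124760 ≈ 1382.9*I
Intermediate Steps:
L(h, R) = -926 - 230*R
j = √10869 (j = √((-926 - 230*(-927)) - 201415) = √((-926 + 213210) - 201415) = √(212284 - 201415) = √10869 ≈ 104.25)
√(-1912438 + (1064675/38122 + j/731360)) = √(-1912438 + (1064675/38122 + √10869/731360)) = √(-72904896761/38122 + √10869/731360)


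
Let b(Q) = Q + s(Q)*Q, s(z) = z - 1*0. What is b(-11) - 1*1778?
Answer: -1668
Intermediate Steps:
s(z) = z (s(z) = z + 0 = z)
b(Q) = Q + Q² (b(Q) = Q + Q*Q = Q + Q²)
b(-11) - 1*1778 = -11*(1 - 11) - 1*1778 = -11*(-10) - 1778 = 110 - 1778 = -1668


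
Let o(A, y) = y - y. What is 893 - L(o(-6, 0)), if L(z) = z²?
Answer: 893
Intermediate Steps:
o(A, y) = 0
893 - L(o(-6, 0)) = 893 - 1*0² = 893 - 1*0 = 893 + 0 = 893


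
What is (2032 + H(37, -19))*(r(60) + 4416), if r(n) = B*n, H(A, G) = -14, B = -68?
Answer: 678048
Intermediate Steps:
r(n) = -68*n
(2032 + H(37, -19))*(r(60) + 4416) = (2032 - 14)*(-68*60 + 4416) = 2018*(-4080 + 4416) = 2018*336 = 678048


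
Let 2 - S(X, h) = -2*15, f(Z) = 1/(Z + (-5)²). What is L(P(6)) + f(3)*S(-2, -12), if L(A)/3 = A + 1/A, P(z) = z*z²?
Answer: 327175/504 ≈ 649.16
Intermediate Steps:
f(Z) = 1/(25 + Z) (f(Z) = 1/(Z + 25) = 1/(25 + Z))
S(X, h) = 32 (S(X, h) = 2 - (-2)*15 = 2 - 1*(-30) = 2 + 30 = 32)
P(z) = z³
L(A) = 3*A + 3/A (L(A) = 3*(A + 1/A) = 3*A + 3/A)
L(P(6)) + f(3)*S(-2, -12) = (3*6³ + 3/(6³)) + 32/(25 + 3) = (3*216 + 3/216) + 32/28 = (648 + 3*(1/216)) + (1/28)*32 = (648 + 1/72) + 8/7 = 46657/72 + 8/7 = 327175/504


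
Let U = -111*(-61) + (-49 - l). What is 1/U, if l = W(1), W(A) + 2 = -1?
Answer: 1/6725 ≈ 0.00014870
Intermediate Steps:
W(A) = -3 (W(A) = -2 - 1 = -3)
l = -3
U = 6725 (U = -111*(-61) + (-49 - 1*(-3)) = 6771 + (-49 + 3) = 6771 - 46 = 6725)
1/U = 1/6725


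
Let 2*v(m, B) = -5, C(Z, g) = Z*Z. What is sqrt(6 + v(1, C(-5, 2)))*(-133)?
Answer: -133*sqrt(14)/2 ≈ -248.82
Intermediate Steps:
C(Z, g) = Z**2
v(m, B) = -5/2 (v(m, B) = (1/2)*(-5) = -5/2)
sqrt(6 + v(1, C(-5, 2)))*(-133) = sqrt(6 - 5/2)*(-133) = sqrt(7/2)*(-133) = (sqrt(14)/2)*(-133) = -133*sqrt(14)/2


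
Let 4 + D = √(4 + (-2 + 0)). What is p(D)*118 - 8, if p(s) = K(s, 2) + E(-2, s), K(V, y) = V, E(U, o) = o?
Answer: -952 + 236*√2 ≈ -618.25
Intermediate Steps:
D = -4 + √2 (D = -4 + √(4 + (-2 + 0)) = -4 + √(4 - 2) = -4 + √2 ≈ -2.5858)
p(s) = 2*s (p(s) = s + s = 2*s)
p(D)*118 - 8 = (2*(-4 + √2))*118 - 8 = (-8 + 2*√2)*118 - 8 = (-944 + 236*√2) - 8 = -952 + 236*√2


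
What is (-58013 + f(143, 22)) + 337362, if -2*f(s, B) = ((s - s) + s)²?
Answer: 538249/2 ≈ 2.6912e+5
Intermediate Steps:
f(s, B) = -s²/2 (f(s, B) = -((s - s) + s)²/2 = -(0 + s)²/2 = -s²/2)
(-58013 + f(143, 22)) + 337362 = (-58013 - ½*143²) + 337362 = (-58013 - ½*20449) + 337362 = (-58013 - 20449/2) + 337362 = -136475/2 + 337362 = 538249/2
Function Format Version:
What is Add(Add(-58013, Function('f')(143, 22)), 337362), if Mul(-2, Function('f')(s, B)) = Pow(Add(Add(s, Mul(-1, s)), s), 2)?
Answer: Rational(538249, 2) ≈ 2.6912e+5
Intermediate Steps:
Function('f')(s, B) = Mul(Rational(-1, 2), Pow(s, 2)) (Function('f')(s, B) = Mul(Rational(-1, 2), Pow(Add(Add(s, Mul(-1, s)), s), 2)) = Mul(Rational(-1, 2), Pow(Add(0, s), 2)) = Mul(Rational(-1, 2), Pow(s, 2)))
Add(Add(-58013, Function('f')(143, 22)), 337362) = Add(Add(-58013, Mul(Rational(-1, 2), Pow(143, 2))), 337362) = Add(Add(-58013, Mul(Rational(-1, 2), 20449)), 337362) = Add(Add(-58013, Rational(-20449, 2)), 337362) = Add(Rational(-136475, 2), 337362) = Rational(538249, 2)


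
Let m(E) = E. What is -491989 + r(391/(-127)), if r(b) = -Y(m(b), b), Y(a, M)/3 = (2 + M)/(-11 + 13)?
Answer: -124964795/254 ≈ -4.9199e+5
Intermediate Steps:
Y(a, M) = 3 + 3*M/2 (Y(a, M) = 3*((2 + M)/(-11 + 13)) = 3*((2 + M)/2) = 3*((2 + M)*(1/2)) = 3*(1 + M/2) = 3 + 3*M/2)
r(b) = -3 - 3*b/2 (r(b) = -(3 + 3*b/2) = -3 - 3*b/2)
-491989 + r(391/(-127)) = -491989 + (-3 - 1173/(2*(-127))) = -491989 + (-3 - 1173*(-1)/(2*127)) = -491989 + (-3 - 3/2*(-391/127)) = -491989 + (-3 + 1173/254) = -491989 + 411/254 = -124964795/254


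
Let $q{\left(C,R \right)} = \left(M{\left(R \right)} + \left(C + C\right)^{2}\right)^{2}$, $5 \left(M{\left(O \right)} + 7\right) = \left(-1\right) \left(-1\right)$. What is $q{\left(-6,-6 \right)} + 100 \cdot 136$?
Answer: $\frac{810596}{25} \approx 32424.0$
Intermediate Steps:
$M{\left(O \right)} = - \frac{34}{5}$ ($M{\left(O \right)} = -7 + \frac{\left(-1\right) \left(-1\right)}{5} = -7 + \frac{1}{5} \cdot 1 = -7 + \frac{1}{5} = - \frac{34}{5}$)
$q{\left(C,R \right)} = \left(- \frac{34}{5} + 4 C^{2}\right)^{2}$ ($q{\left(C,R \right)} = \left(- \frac{34}{5} + \left(C + C\right)^{2}\right)^{2} = \left(- \frac{34}{5} + \left(2 C\right)^{2}\right)^{2} = \left(- \frac{34}{5} + 4 C^{2}\right)^{2}$)
$q{\left(-6,-6 \right)} + 100 \cdot 136 = \frac{4 \left(-17 + 10 \left(-6\right)^{2}\right)^{2}}{25} + 100 \cdot 136 = \frac{4 \left(-17 + 10 \cdot 36\right)^{2}}{25} + 13600 = \frac{4 \left(-17 + 360\right)^{2}}{25} + 13600 = \frac{4 \cdot 343^{2}}{25} + 13600 = \frac{4}{25} \cdot 117649 + 13600 = \frac{470596}{25} + 13600 = \frac{810596}{25}$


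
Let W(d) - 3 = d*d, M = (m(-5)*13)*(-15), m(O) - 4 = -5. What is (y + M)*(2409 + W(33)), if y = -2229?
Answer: -7121034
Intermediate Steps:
m(O) = -1 (m(O) = 4 - 5 = -1)
M = 195 (M = -1*13*(-15) = -13*(-15) = 195)
W(d) = 3 + d**2 (W(d) = 3 + d*d = 3 + d**2)
(y + M)*(2409 + W(33)) = (-2229 + 195)*(2409 + (3 + 33**2)) = -2034*(2409 + (3 + 1089)) = -2034*(2409 + 1092) = -2034*3501 = -7121034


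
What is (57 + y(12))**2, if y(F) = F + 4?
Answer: 5329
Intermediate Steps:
y(F) = 4 + F
(57 + y(12))**2 = (57 + (4 + 12))**2 = (57 + 16)**2 = 73**2 = 5329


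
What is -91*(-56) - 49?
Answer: 5047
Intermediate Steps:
-91*(-56) - 49 = 5096 - 49 = 5047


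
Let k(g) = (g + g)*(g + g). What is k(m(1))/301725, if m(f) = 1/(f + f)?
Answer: 1/301725 ≈ 3.3143e-6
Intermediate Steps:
m(f) = 1/(2*f)
k(g) = 4*g² (k(g) = (2*g)*(2*g) = 4*g²)
k(m(1))/301725 = (4*((½)/1)²)/301725 = (4*((½)*1)²)*(1/301725) = (4*(½)²)*(1/301725) = (4*(¼))*(1/301725) = 1*(1/301725) = 1/301725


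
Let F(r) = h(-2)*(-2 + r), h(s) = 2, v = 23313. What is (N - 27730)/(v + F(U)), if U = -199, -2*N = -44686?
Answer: -5387/22911 ≈ -0.23513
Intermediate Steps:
N = 22343 (N = -½*(-44686) = 22343)
F(r) = -4 + 2*r (F(r) = 2*(-2 + r) = -4 + 2*r)
(N - 27730)/(v + F(U)) = (22343 - 27730)/(23313 + (-4 + 2*(-199))) = -5387/(23313 + (-4 - 398)) = -5387/(23313 - 402) = -5387/22911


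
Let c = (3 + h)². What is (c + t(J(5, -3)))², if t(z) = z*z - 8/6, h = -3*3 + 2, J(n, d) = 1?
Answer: 2209/9 ≈ 245.44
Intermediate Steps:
h = -7 (h = -9 + 2 = -7)
c = 16 (c = (3 - 7)² = (-4)² = 16)
t(z) = -4/3 + z² (t(z) = z² - 8*⅙ = z² - 4/3 = -4/3 + z²)
(c + t(J(5, -3)))² = (16 + (-4/3 + 1²))² = (16 + (-4/3 + 1))² = (16 - ⅓)² = (47/3)² = 2209/9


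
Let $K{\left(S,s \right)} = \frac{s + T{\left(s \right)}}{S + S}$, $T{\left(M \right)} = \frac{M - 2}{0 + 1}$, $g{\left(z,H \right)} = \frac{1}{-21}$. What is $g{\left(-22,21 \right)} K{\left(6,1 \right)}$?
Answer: $0$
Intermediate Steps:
$g{\left(z,H \right)} = - \frac{1}{21}$
$T{\left(M \right)} = -2 + M$ ($T{\left(M \right)} = \frac{-2 + M}{1} = \left(-2 + M\right) 1 = -2 + M$)
$K{\left(S,s \right)} = \frac{-2 + 2 s}{2 S}$ ($K{\left(S,s \right)} = \frac{s + \left(-2 + s\right)}{S + S} = \frac{-2 + 2 s}{2 S}$)
$g{\left(-22,21 \right)} K{\left(6,1 \right)} = - \frac{\frac{1}{6} \left(-1 + 1\right)}{21} = - \frac{\frac{1}{6} \cdot 0}{21} = \left(- \frac{1}{21}\right) 0 = 0$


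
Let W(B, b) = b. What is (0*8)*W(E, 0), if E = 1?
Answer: 0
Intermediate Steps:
(0*8)*W(E, 0) = (0*8)*0 = 0*0 = 0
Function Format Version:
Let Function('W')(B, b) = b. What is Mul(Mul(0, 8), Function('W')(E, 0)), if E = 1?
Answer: 0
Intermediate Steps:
Mul(Mul(0, 8), Function('W')(E, 0)) = Mul(Mul(0, 8), 0) = Mul(0, 0) = 0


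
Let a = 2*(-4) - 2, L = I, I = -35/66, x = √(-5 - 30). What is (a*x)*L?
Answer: 175*I*√35/33 ≈ 31.373*I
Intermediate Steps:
x = I*√35 (x = √(-35) = I*√35 ≈ 5.9161*I)
I = -35/66 (I = -35*1/66 = -35/66 ≈ -0.53030)
L = -35/66 ≈ -0.53030
a = -10 (a = -8 - 2 = -10)
(a*x)*L = -10*I*√35*(-35/66) = 175*I*√35/33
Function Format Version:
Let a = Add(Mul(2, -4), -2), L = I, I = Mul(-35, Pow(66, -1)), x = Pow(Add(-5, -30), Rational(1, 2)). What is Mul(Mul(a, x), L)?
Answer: Mul(Rational(175, 33), I, Pow(35, Rational(1, 2))) ≈ Mul(31.373, I)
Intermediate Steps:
x = Mul(I, Pow(35, Rational(1, 2))) (x = Pow(-35, Rational(1, 2)) = Mul(I, Pow(35, Rational(1, 2))) ≈ Mul(5.9161, I))
I = Rational(-35, 66) (I = Mul(-35, Rational(1, 66)) = Rational(-35, 66) ≈ -0.53030)
L = Rational(-35, 66) ≈ -0.53030
a = -10 (a = Add(-8, -2) = -10)
Mul(Mul(a, x), L) = Mul(Mul(-10, Mul(I, Pow(35, Rational(1, 2)))), Rational(-35, 66)) = Mul(Mul(-10, I, Pow(35, Rational(1, 2))), Rational(-35, 66)) = Mul(Rational(175, 33), I, Pow(35, Rational(1, 2)))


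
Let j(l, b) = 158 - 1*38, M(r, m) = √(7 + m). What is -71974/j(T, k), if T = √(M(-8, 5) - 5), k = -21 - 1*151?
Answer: -35987/60 ≈ -599.78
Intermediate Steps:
k = -172 (k = -21 - 151 = -172)
T = √(-5 + 2*√3) (T = √(√(7 + 5) - 5) = √(√12 - 5) = √(2*√3 - 5) = √(-5 + 2*√3) ≈ 1.2393*I)
j(l, b) = 120 (j(l, b) = 158 - 38 = 120)
-71974/j(T, k) = -71974/120 = -71974*1/120 = -35987/60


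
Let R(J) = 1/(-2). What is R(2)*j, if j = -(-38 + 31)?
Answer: -7/2 ≈ -3.5000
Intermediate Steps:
R(J) = -1/2
j = 7 (j = -1*(-7) = 7)
R(2)*j = -1/2*7 = -7/2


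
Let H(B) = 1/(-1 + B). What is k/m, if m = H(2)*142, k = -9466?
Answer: -4733/71 ≈ -66.662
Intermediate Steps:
m = 142 (m = 142/(-1 + 2) = 142/1 = 1*142 = 142)
k/m = -9466/142 = -9466*1/142 = -4733/71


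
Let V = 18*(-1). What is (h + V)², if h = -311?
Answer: 108241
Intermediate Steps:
V = -18
(h + V)² = (-311 - 18)² = (-329)² = 108241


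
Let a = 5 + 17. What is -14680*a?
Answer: -322960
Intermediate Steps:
a = 22
-14680*a = -14680*22 = -322960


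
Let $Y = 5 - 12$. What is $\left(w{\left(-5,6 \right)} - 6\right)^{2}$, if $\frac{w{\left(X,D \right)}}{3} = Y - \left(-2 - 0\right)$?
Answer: $441$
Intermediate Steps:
$Y = -7$ ($Y = 5 - 12 = -7$)
$w{\left(X,D \right)} = -15$ ($w{\left(X,D \right)} = 3 \left(-7 - \left(-2 - 0\right)\right) = 3 \left(-7 - \left(-2 + 0\right)\right) = 3 \left(-7 - -2\right) = 3 \left(-7 + 2\right) = 3 \left(-5\right) = -15$)
$\left(w{\left(-5,6 \right)} - 6\right)^{2} = \left(-15 - 6\right)^{2} = \left(-21\right)^{2} = 441$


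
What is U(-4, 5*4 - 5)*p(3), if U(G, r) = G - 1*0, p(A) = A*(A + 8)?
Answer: -132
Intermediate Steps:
p(A) = A*(8 + A)
U(G, r) = G (U(G, r) = G + 0 = G)
U(-4, 5*4 - 5)*p(3) = -12*(8 + 3) = -12*11 = -4*33 = -132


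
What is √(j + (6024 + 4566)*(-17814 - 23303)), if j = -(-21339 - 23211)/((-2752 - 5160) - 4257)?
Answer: 2*I*√16120079324083695/12169 ≈ 20867.0*I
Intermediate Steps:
j = -44550/12169 (j = -(-44550)/(-7912 - 4257) = -(-44550)/(-12169) = -(-44550)*(-1)/12169 = -1*44550/12169 = -44550/12169 ≈ -3.6609)
√(j + (6024 + 4566)*(-17814 - 23303)) = √(-44550/12169 + (6024 + 4566)*(-17814 - 23303)) = √(-44550/12169 + 10590*(-41117)) = √(-44550/12169 - 435429030) = √(-5298735910620/12169) = 2*I*√16120079324083695/12169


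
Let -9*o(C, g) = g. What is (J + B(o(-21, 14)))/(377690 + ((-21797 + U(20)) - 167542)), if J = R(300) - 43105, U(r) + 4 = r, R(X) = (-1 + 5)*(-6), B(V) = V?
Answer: -388175/1695303 ≈ -0.22897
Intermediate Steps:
o(C, g) = -g/9
R(X) = -24 (R(X) = 4*(-6) = -24)
U(r) = -4 + r
J = -43129 (J = -24 - 43105 = -43129)
(J + B(o(-21, 14)))/(377690 + ((-21797 + U(20)) - 167542)) = (-43129 - ⅑*14)/(377690 + ((-21797 + (-4 + 20)) - 167542)) = (-43129 - 14/9)/(377690 + ((-21797 + 16) - 167542)) = -388175/(9*(377690 + (-21781 - 167542))) = -388175/(9*(377690 - 189323)) = -388175/9/188367 = -388175/9*1/188367 = -388175/1695303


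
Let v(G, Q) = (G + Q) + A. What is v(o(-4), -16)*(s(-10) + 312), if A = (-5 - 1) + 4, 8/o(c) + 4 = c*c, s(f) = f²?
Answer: -21424/3 ≈ -7141.3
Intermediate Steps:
o(c) = 8/(-4 + c²) (o(c) = 8/(-4 + c*c) = 8/(-4 + c²))
A = -2 (A = -6 + 4 = -2)
v(G, Q) = -2 + G + Q (v(G, Q) = (G + Q) - 2 = -2 + G + Q)
v(o(-4), -16)*(s(-10) + 312) = (-2 + 8/(-4 + (-4)²) - 16)*((-10)² + 312) = (-2 + 8/(-4 + 16) - 16)*(100 + 312) = (-2 + 8/12 - 16)*412 = (-2 + 8*(1/12) - 16)*412 = (-2 + ⅔ - 16)*412 = -52/3*412 = -21424/3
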